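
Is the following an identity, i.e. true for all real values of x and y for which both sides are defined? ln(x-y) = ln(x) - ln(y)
Claim: ln(x-y) = ln(x) - ln(y).
Test a specific point where both sides are defined: x = 2, y = 3/2.
LHS = ln(x-y) ≈ -0.6931
RHS = ln(x) - ln(y) ≈ 0.2877
Since -0.6931 ≠ 0.2877, the equation fails at this point, so it cannot hold for all real values of x and y for which both sides are defined.
ln(x) - ln(y) = ln(x/y), not ln(x-y).

Conclusion: No, this is NOT an identity.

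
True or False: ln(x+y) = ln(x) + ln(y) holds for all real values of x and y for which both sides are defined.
False.

Claim: ln(x+y) = ln(x) + ln(y).
Test a specific point where both sides are defined: x = 1, y = 1/2.
LHS = ln(x+y) ≈ 0.4055
RHS = ln(x) + ln(y) ≈ -0.6931
Since 0.4055 ≠ -0.6931, the equation fails at this point, so it cannot hold for all real values of x and y for which both sides are defined.
ln(x) + ln(y) = ln(xy), not ln(x+y).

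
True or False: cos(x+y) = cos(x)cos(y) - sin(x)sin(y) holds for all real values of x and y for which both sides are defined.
True.

Claim: cos(x+y) = cos(x)cos(y) - sin(x)sin(y).
Reasoning: By Euler's formula e^(i(x+y)) = e^(ix)·e^(iy) = (cos x + i·sin x)(cos y + i·sin y). The real part of the left side is cos(x+y); the real part of the product is cos(x)cos(y) - sin(x)sin(y) (since i·i = -1).
So the two sides agree for all real values of x and y for which both sides are defined.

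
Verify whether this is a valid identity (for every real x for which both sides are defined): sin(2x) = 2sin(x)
No, this is NOT an identity.

Claim: sin(2x) = 2sin(x).
Test a specific point where both sides are defined: x = π/6.
LHS = sin(2x) ≈ 0.8660
RHS = 2sin(x) ≈ 1.0000
Since 0.8660 ≠ 1.0000, the equation fails at this point, so it cannot hold for every real x for which both sides are defined.
The correct double-angle formula is sin(2x) = 2sin(x)cos(x).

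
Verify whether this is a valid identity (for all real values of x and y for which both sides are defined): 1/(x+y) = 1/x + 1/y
No, this is NOT an identity.

Claim: 1/(x+y) = 1/x + 1/y.
Test a specific point where both sides are defined: x = -2, y = 5.
LHS = 1/(x+y) ≈ 0.3333
RHS = 1/x + 1/y ≈ -0.3000
Since 0.3333 ≠ -0.3000, the equation fails at this point, so it cannot hold for all real values of x and y for which both sides are defined.
1/x + 1/y = (x+y)/(xy), which is not 1/(x+y).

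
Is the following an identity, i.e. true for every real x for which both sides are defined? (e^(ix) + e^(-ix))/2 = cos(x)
Yes, this is an identity.

Claim: (e^(ix) + e^(-ix))/2 = cos(x).
Reasoning: By Euler's formula e^(ix) = cos(x) + i·sin(x) and e^(-ix) = cos(x) - i·sin(x). Adding cancels the sine terms: e^(ix) + e^(-ix) = 2cos(x); divide by 2.
So the two sides agree for every real x for which both sides are defined.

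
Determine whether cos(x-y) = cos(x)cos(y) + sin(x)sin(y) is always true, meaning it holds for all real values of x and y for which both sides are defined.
Yes, this is an identity.

Claim: cos(x-y) = cos(x)cos(y) + sin(x)sin(y).
Reasoning: Replace y by -y in cos(x+y) = cos(x)cos(y) - sin(x)sin(y) and use cos(-y) = cos(y), sin(-y) = -sin(y): cos(x-y) = cos(x)cos(y) + sin(x)sin(y).
So the two sides agree for all real values of x and y for which both sides are defined.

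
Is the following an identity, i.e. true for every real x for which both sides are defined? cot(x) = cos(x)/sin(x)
Claim: cot(x) = cos(x)/sin(x).
Reasoning: cot(x) is defined as 1/tan(x) = 1/(sin(x)/cos(x)) = cos(x)/sin(x), wherever sin(x) ≠ 0.
So the two sides agree for every real x for which both sides are defined.

Conclusion: Yes, this is an identity.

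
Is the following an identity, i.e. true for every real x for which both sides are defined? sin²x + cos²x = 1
Yes, this is an identity.

Claim: sin²x + cos²x = 1.
Reasoning: The point (cos x, sin x) lies on the unit circle X² + Y² = 1, so cos²x + sin²x = 1 for every real x.
So the two sides agree for every real x for which both sides are defined.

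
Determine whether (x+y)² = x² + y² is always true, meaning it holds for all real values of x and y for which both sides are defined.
No, this is NOT an identity.

Claim: (x+y)² = x² + y².
Test a specific point where both sides are defined: x = 3, y = 4.
LHS = (x+y)² ≈ 49.0000
RHS = x² + y² ≈ 25.0000
Since 49.0000 ≠ 25.0000, the equation fails at this point, so it cannot hold for all real values of x and y for which both sides are defined.
The correct expansion is (x+y)² = x² + 2xy + y²; the cross term 2xy is missing.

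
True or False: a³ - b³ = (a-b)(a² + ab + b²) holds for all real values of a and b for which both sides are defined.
True.

Claim: a³ - b³ = (a-b)(a² + ab + b²).
Reasoning: Expand the right side: (a-b)(a² + ab + b²) = a³ + a²b + ab² - a²b - ab² - b³ = a³ - b³ (the middle terms cancel in pairs).
So the two sides agree for all real values of a and b for which both sides are defined.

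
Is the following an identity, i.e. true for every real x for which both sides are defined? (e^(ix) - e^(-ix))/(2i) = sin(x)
Yes, this is an identity.

Claim: (e^(ix) - e^(-ix))/(2i) = sin(x).
Reasoning: By Euler's formula e^(ix) = cos(x) + i·sin(x) and e^(-ix) = cos(x) - i·sin(x). Subtracting cancels the cosine terms: e^(ix) - e^(-ix) = 2i·sin(x); divide by 2i.
So the two sides agree for every real x for which both sides are defined.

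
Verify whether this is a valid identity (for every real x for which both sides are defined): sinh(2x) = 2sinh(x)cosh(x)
Yes, this is an identity.

Claim: sinh(2x) = 2sinh(x)cosh(x).
Reasoning: 2sinh(x)cosh(x) = 2 · (e^x - e^-x)/2 · (e^x + e^-x)/2 = (e^(2x) - e^(-2x))/2 = sinh(2x).
So the two sides agree for every real x for which both sides are defined.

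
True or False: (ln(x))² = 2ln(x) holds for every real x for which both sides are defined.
Claim: (ln(x))² = 2ln(x).
Test a specific point where both sides are defined: x = 3/2.
LHS = (ln(x))² ≈ 0.1644
RHS = 2ln(x) ≈ 0.8109
Since 0.1644 ≠ 0.8109, the equation fails at this point, so it cannot hold for every real x for which both sides are defined.
2ln(x) equals ln(x²), which is not the same as (ln x)².

Conclusion: False.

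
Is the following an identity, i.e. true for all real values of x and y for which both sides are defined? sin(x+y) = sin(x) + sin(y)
Claim: sin(x+y) = sin(x) + sin(y).
Test a specific point where both sides are defined: x = π/2, y = π/3.
LHS = sin(x+y) ≈ 0.5000
RHS = sin(x) + sin(y) ≈ 1.8660
Since 0.5000 ≠ 1.8660, the equation fails at this point, so it cannot hold for all real values of x and y for which both sides are defined.
The correct expansion is sin(x+y) = sin(x)cos(y) + cos(x)sin(y); sine is not additive.

Conclusion: No, this is NOT an identity.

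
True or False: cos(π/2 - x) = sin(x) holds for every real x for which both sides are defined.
Claim: cos(π/2 - x) = sin(x).
Reasoning: Use cos(u - v) = cos(u)cos(v) + sin(u)sin(v) with u = π/2, v = x: cos(π/2)cos(x) + sin(π/2)sin(x) = 0·cos(x) + 1·sin(x) = sin(x).
So the two sides agree for every real x for which both sides are defined.

Conclusion: True.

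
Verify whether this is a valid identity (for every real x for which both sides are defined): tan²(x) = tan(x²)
No, this is NOT an identity.

Claim: tan²(x) = tan(x²).
Test a specific point where both sides are defined: x = 2π/3.
LHS = tan²(x) ≈ 3.0000
RHS = tan(x²) ≈ 2.9590
Since 3.0000 ≠ 2.9590, the equation fails at this point, so it cannot hold for every real x for which both sides are defined.
tan²(x) means (tan x)², squaring the output; tan(x²) squares the input. These are different functions.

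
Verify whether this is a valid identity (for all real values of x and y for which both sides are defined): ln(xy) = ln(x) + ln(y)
Yes, this is an identity.

Claim: ln(xy) = ln(x) + ln(y).
Reasoning: Both sides are simultaneously defined only when x, y > 0. Write x = e^p, y = e^q (p = ln x, q = ln y). Then xy = e^p · e^q = e^(p+q), so ln(xy) = p + q = ln(x) + ln(y).
So the two sides agree for all real values of x and y for which both sides are defined.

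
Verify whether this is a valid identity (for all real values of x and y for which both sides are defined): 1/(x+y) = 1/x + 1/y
No, this is NOT an identity.

Claim: 1/(x+y) = 1/x + 1/y.
Test a specific point where both sides are defined: x = 3, y = 1.
LHS = 1/(x+y) ≈ 0.2500
RHS = 1/x + 1/y ≈ 1.3333
Since 0.2500 ≠ 1.3333, the equation fails at this point, so it cannot hold for all real values of x and y for which both sides are defined.
1/x + 1/y = (x+y)/(xy), which is not 1/(x+y).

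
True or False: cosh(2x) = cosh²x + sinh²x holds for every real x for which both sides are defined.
Claim: cosh(2x) = cosh²x + sinh²x.
Reasoning: cosh²x = (e^(2x) + 2 + e^(-2x))/4 and sinh²x = (e^(2x) - 2 + e^(-2x))/4. Adding gives (2e^(2x) + 2e^(-2x))/4 = (e^(2x) + e^(-2x))/2 = cosh(2x).
So the two sides agree for every real x for which both sides are defined.

Conclusion: True.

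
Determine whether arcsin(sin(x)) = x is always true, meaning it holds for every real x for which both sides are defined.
No, this is NOT an identity.

Claim: arcsin(sin(x)) = x.
Test a specific point where both sides are defined: x = 2π/3.
LHS = arcsin(sin(x)) ≈ 1.0472
RHS = x ≈ 2.0944
Since 1.0472 ≠ 2.0944, the equation fails at this point, so it cannot hold for every real x for which both sides are defined.
arcsin only returns values in [-π/2, π/2], so arcsin(sin(x)) = x holds only for x in that interval, not for all real x.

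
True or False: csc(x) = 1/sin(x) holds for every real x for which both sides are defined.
True.

Claim: csc(x) = 1/sin(x).
Reasoning: csc(x) is by definition the reciprocal of sin(x), wherever sin(x) ≠ 0.
So the two sides agree for every real x for which both sides are defined.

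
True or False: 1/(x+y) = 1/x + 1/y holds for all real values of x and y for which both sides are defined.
False.

Claim: 1/(x+y) = 1/x + 1/y.
Test a specific point where both sides are defined: x = 5, y = 4.
LHS = 1/(x+y) ≈ 0.1111
RHS = 1/x + 1/y ≈ 0.4500
Since 0.1111 ≠ 0.4500, the equation fails at this point, so it cannot hold for all real values of x and y for which both sides are defined.
1/x + 1/y = (x+y)/(xy), which is not 1/(x+y).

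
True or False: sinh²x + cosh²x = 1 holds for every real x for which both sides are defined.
False.

Claim: sinh²x + cosh²x = 1.
Test a specific point where both sides are defined: x = 1.
LHS = sinh²x + cosh²x ≈ 3.7622
RHS = 1 ≈ 1.0000
Since 3.7622 ≠ 1.0000, the equation fails at this point, so it cannot hold for every real x for which both sides are defined.
The correct hyperbolic identity is cosh²x - sinh²x = 1 (a difference); the sum sinh²x + cosh²x equals cosh(2x).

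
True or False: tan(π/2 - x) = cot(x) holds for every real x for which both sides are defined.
True.

Claim: tan(π/2 - x) = cot(x).
Reasoning: tan(π/2 - x) = sin(π/2 - x)/cos(π/2 - x) = cos(x)/sin(x) = cot(x), using the cofunction identities sin(π/2 - x) = cos(x) and cos(π/2 - x) = sin(x).
So the two sides agree for every real x for which both sides are defined.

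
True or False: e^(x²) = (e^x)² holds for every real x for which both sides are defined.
False.

Claim: e^(x²) = (e^x)².
Test a specific point where both sides are defined: x = -1.
LHS = e^(x²) ≈ 2.7183
RHS = (e^x)² ≈ 0.1353
Since 2.7183 ≠ 0.1353, the equation fails at this point, so it cannot hold for every real x for which both sides are defined.
(e^x)² = e^(2x), and 2x ≠ x² in general.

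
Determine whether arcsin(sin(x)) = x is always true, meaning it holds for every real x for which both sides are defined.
No, this is NOT an identity.

Claim: arcsin(sin(x)) = x.
Test a specific point where both sides are defined: x = 2π/3.
LHS = arcsin(sin(x)) ≈ 1.0472
RHS = x ≈ 2.0944
Since 1.0472 ≠ 2.0944, the equation fails at this point, so it cannot hold for every real x for which both sides are defined.
arcsin only returns values in [-π/2, π/2], so arcsin(sin(x)) = x holds only for x in that interval, not for all real x.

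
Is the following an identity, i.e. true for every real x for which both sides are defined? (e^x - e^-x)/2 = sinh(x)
Claim: (e^x - e^-x)/2 = sinh(x).
Reasoning: This is exactly the definition of the hyperbolic sine: sinh(x) := (e^x - e^-x)/2.
So the two sides agree for every real x for which both sides are defined.

Conclusion: Yes, this is an identity.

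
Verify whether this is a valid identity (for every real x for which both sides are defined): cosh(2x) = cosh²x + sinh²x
Claim: cosh(2x) = cosh²x + sinh²x.
Reasoning: cosh²x = (e^(2x) + 2 + e^(-2x))/4 and sinh²x = (e^(2x) - 2 + e^(-2x))/4. Adding gives (2e^(2x) + 2e^(-2x))/4 = (e^(2x) + e^(-2x))/2 = cosh(2x).
So the two sides agree for every real x for which both sides are defined.

Conclusion: Yes, this is an identity.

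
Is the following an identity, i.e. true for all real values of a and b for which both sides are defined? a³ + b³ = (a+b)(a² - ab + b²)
Yes, this is an identity.

Claim: a³ + b³ = (a+b)(a² - ab + b²).
Reasoning: Expand the right side: (a+b)(a² - ab + b²) = a³ - a²b + ab² + a²b - ab² + b³ = a³ + b³ (the middle terms cancel in pairs).
So the two sides agree for all real values of a and b for which both sides are defined.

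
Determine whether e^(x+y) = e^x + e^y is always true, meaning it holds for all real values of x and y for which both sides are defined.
No, this is NOT an identity.

Claim: e^(x+y) = e^x + e^y.
Test a specific point where both sides are defined: x = 4, y = 3.
LHS = e^(x+y) ≈ 1096.6332
RHS = e^x + e^y ≈ 74.6837
Since 1096.6332 ≠ 74.6837, the equation fails at this point, so it cannot hold for all real values of x and y for which both sides are defined.
The correct rule is e^(x+y) = e^x · e^y (a product, not a sum).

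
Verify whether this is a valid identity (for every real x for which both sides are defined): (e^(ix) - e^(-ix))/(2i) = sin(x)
Claim: (e^(ix) - e^(-ix))/(2i) = sin(x).
Reasoning: By Euler's formula e^(ix) = cos(x) + i·sin(x) and e^(-ix) = cos(x) - i·sin(x). Subtracting cancels the cosine terms: e^(ix) - e^(-ix) = 2i·sin(x); divide by 2i.
So the two sides agree for every real x for which both sides are defined.

Conclusion: Yes, this is an identity.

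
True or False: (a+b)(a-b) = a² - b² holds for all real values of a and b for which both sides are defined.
Claim: (a+b)(a-b) = a² - b².
Reasoning: Expand: (a+b)(a-b) = a² - ab + ba - b² = a² - b² (the cross terms cancel).
So the two sides agree for all real values of a and b for which both sides are defined.

Conclusion: True.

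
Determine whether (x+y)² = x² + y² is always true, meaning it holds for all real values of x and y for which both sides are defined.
Claim: (x+y)² = x² + y².
Test a specific point where both sides are defined: x = 1, y = 3.
LHS = (x+y)² ≈ 16.0000
RHS = x² + y² ≈ 10.0000
Since 16.0000 ≠ 10.0000, the equation fails at this point, so it cannot hold for all real values of x and y for which both sides are defined.
The correct expansion is (x+y)² = x² + 2xy + y²; the cross term 2xy is missing.

Conclusion: No, this is NOT an identity.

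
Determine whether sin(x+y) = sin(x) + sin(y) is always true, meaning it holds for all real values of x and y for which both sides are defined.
No, this is NOT an identity.

Claim: sin(x+y) = sin(x) + sin(y).
Test a specific point where both sides are defined: x = π, y = 2π/3.
LHS = sin(x+y) ≈ -0.8660
RHS = sin(x) + sin(y) ≈ 0.8660
Since -0.8660 ≠ 0.8660, the equation fails at this point, so it cannot hold for all real values of x and y for which both sides are defined.
The correct expansion is sin(x+y) = sin(x)cos(y) + cos(x)sin(y); sine is not additive.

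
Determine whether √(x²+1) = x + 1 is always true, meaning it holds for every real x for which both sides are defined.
Claim: √(x²+1) = x + 1.
Test a specific point where both sides are defined: x = 2.
LHS = √(x²+1) ≈ 2.2361
RHS = x + 1 ≈ 3.0000
Since 2.2361 ≠ 3.0000, the equation fails at this point, so it cannot hold for every real x for which both sides are defined.
(x+1)² = x² + 2x + 1 ≠ x² + 1 unless x = 0.

Conclusion: No, this is NOT an identity.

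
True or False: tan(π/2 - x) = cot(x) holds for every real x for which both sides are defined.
True.

Claim: tan(π/2 - x) = cot(x).
Reasoning: tan(π/2 - x) = sin(π/2 - x)/cos(π/2 - x) = cos(x)/sin(x) = cot(x), using the cofunction identities sin(π/2 - x) = cos(x) and cos(π/2 - x) = sin(x).
So the two sides agree for every real x for which both sides are defined.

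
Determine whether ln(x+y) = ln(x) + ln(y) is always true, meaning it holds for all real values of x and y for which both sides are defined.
Claim: ln(x+y) = ln(x) + ln(y).
Test a specific point where both sides are defined: x = 3, y = 1.
LHS = ln(x+y) ≈ 1.3863
RHS = ln(x) + ln(y) ≈ 1.0986
Since 1.3863 ≠ 1.0986, the equation fails at this point, so it cannot hold for all real values of x and y for which both sides are defined.
ln(x) + ln(y) = ln(xy), not ln(x+y).

Conclusion: No, this is NOT an identity.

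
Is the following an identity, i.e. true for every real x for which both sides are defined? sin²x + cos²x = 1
Yes, this is an identity.

Claim: sin²x + cos²x = 1.
Reasoning: The point (cos x, sin x) lies on the unit circle X² + Y² = 1, so cos²x + sin²x = 1 for every real x.
So the two sides agree for every real x for which both sides are defined.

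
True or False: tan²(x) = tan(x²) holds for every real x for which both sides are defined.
Claim: tan²(x) = tan(x²).
Test a specific point where both sides are defined: x = π/3.
LHS = tan²(x) ≈ 3.0000
RHS = tan(x²) ≈ 1.9485
Since 3.0000 ≠ 1.9485, the equation fails at this point, so it cannot hold for every real x for which both sides are defined.
tan²(x) means (tan x)², squaring the output; tan(x²) squares the input. These are different functions.

Conclusion: False.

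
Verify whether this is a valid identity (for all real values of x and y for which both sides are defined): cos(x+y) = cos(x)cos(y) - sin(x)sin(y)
Claim: cos(x+y) = cos(x)cos(y) - sin(x)sin(y).
Reasoning: By Euler's formula e^(i(x+y)) = e^(ix)·e^(iy) = (cos x + i·sin x)(cos y + i·sin y). The real part of the left side is cos(x+y); the real part of the product is cos(x)cos(y) - sin(x)sin(y) (since i·i = -1).
So the two sides agree for all real values of x and y for which both sides are defined.

Conclusion: Yes, this is an identity.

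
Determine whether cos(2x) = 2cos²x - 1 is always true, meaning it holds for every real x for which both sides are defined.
Yes, this is an identity.

Claim: cos(2x) = 2cos²x - 1.
Reasoning: cos(2x) = cos²x - sin²x. Replace sin²x by 1 - cos²x: cos²x - (1 - cos²x) = 2cos²x - 1.
So the two sides agree for every real x for which both sides are defined.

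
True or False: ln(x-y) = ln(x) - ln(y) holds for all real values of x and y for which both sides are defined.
Claim: ln(x-y) = ln(x) - ln(y).
Test a specific point where both sides are defined: x = 4, y = 3/2.
LHS = ln(x-y) ≈ 0.9163
RHS = ln(x) - ln(y) ≈ 0.9808
Since 0.9163 ≠ 0.9808, the equation fails at this point, so it cannot hold for all real values of x and y for which both sides are defined.
ln(x) - ln(y) = ln(x/y), not ln(x-y).

Conclusion: False.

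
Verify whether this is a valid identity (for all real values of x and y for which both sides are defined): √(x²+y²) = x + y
No, this is NOT an identity.

Claim: √(x²+y²) = x + y.
Test a specific point where both sides are defined: x = 1/2, y = -3.
LHS = √(x²+y²) ≈ 3.0414
RHS = x + y ≈ -2.5000
Since 3.0414 ≠ -2.5000, the equation fails at this point, so it cannot hold for all real values of x and y for which both sides are defined.
(x+y)² = x² + 2xy + y², not x² + y², so the square root does not split this way.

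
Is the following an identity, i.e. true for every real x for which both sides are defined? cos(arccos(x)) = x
Claim: cos(arccos(x)) = x.
Reasoning: For -1 ≤ x ≤ 1 (where arccos is defined), arccos(x) is by definition an angle whose cosine equals x. Taking the cosine of that angle returns x. (Note the other order, arccos(cos x) = x, is NOT an identity.)
So the two sides agree for every real x for which both sides are defined.

Conclusion: Yes, this is an identity.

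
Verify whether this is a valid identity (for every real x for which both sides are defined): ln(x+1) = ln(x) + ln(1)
Claim: ln(x+1) = ln(x) + ln(1).
Test a specific point where both sides are defined: x = 3/2.
LHS = ln(x+1) ≈ 0.9163
RHS = ln(x) + ln(1) ≈ 0.4055
Since 0.9163 ≠ 0.4055, the equation fails at this point, so it cannot hold for every real x for which both sides are defined.
ln(1) = 0, so the right side is just ln(x), which differs from ln(x+1).

Conclusion: No, this is NOT an identity.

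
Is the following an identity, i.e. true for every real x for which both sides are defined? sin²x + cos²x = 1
Yes, this is an identity.

Claim: sin²x + cos²x = 1.
Reasoning: The point (cos x, sin x) lies on the unit circle X² + Y² = 1, so cos²x + sin²x = 1 for every real x.
So the two sides agree for every real x for which both sides are defined.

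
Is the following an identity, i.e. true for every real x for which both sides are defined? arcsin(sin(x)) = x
Claim: arcsin(sin(x)) = x.
Test a specific point where both sides are defined: x = 3π/4.
LHS = arcsin(sin(x)) ≈ 0.7854
RHS = x ≈ 2.3562
Since 0.7854 ≠ 2.3562, the equation fails at this point, so it cannot hold for every real x for which both sides are defined.
arcsin only returns values in [-π/2, π/2], so arcsin(sin(x)) = x holds only for x in that interval, not for all real x.

Conclusion: No, this is NOT an identity.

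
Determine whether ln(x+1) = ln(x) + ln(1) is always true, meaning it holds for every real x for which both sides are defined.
Claim: ln(x+1) = ln(x) + ln(1).
Test a specific point where both sides are defined: x = 1/2.
LHS = ln(x+1) ≈ 0.4055
RHS = ln(x) + ln(1) ≈ -0.6931
Since 0.4055 ≠ -0.6931, the equation fails at this point, so it cannot hold for every real x for which both sides are defined.
ln(1) = 0, so the right side is just ln(x), which differs from ln(x+1).

Conclusion: No, this is NOT an identity.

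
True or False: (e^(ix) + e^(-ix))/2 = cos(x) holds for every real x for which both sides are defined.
Claim: (e^(ix) + e^(-ix))/2 = cos(x).
Reasoning: By Euler's formula e^(ix) = cos(x) + i·sin(x) and e^(-ix) = cos(x) - i·sin(x). Adding cancels the sine terms: e^(ix) + e^(-ix) = 2cos(x); divide by 2.
So the two sides agree for every real x for which both sides are defined.

Conclusion: True.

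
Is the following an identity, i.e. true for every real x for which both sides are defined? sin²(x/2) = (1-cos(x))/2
Claim: sin²(x/2) = (1-cos(x))/2.
Reasoning: Use cos(2θ) = 1 - 2sin²θ with θ = x/2: cos(x) = 1 - 2sin²(x/2). Solving for sin²(x/2) gives (1 - cos(x))/2.
So the two sides agree for every real x for which both sides are defined.

Conclusion: Yes, this is an identity.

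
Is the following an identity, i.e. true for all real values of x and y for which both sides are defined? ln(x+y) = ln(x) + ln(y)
No, this is NOT an identity.

Claim: ln(x+y) = ln(x) + ln(y).
Test a specific point where both sides are defined: x = 1/2, y = 3/2.
LHS = ln(x+y) ≈ 0.6931
RHS = ln(x) + ln(y) ≈ -0.2877
Since 0.6931 ≠ -0.2877, the equation fails at this point, so it cannot hold for all real values of x and y for which both sides are defined.
ln(x) + ln(y) = ln(xy), not ln(x+y).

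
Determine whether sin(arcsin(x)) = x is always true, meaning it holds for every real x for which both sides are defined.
Claim: sin(arcsin(x)) = x.
Reasoning: For -1 ≤ x ≤ 1 (where arcsin is defined), arcsin(x) is by definition an angle whose sine equals x. Taking the sine of that angle returns x. (Note the other order, arcsin(sin x) = x, is NOT an identity.)
So the two sides agree for every real x for which both sides are defined.

Conclusion: Yes, this is an identity.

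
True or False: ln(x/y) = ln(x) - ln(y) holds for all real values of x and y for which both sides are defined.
Claim: ln(x/y) = ln(x) - ln(y).
Reasoning: Both sides are simultaneously defined only when x, y > 0. Write x = e^p, y = e^q. Then x/y = e^(p-q), so ln(x/y) = p - q = ln(x) - ln(y).
So the two sides agree for all real values of x and y for which both sides are defined.

Conclusion: True.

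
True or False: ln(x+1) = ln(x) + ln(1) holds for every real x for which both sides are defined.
Claim: ln(x+1) = ln(x) + ln(1).
Test a specific point where both sides are defined: x = 4.
LHS = ln(x+1) ≈ 1.6094
RHS = ln(x) + ln(1) ≈ 1.3863
Since 1.6094 ≠ 1.3863, the equation fails at this point, so it cannot hold for every real x for which both sides are defined.
ln(1) = 0, so the right side is just ln(x), which differs from ln(x+1).

Conclusion: False.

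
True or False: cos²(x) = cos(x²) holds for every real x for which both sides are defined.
Claim: cos²(x) = cos(x²).
Test a specific point where both sides are defined: x = π.
LHS = cos²(x) ≈ 1.0000
RHS = cos(x²) ≈ -0.9027
Since 1.0000 ≠ -0.9027, the equation fails at this point, so it cannot hold for every real x for which both sides are defined.
cos²(x) means (cos x)², squaring the output; cos(x²) squares the input. These are different functions.

Conclusion: False.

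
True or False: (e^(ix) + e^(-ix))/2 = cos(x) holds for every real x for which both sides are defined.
True.

Claim: (e^(ix) + e^(-ix))/2 = cos(x).
Reasoning: By Euler's formula e^(ix) = cos(x) + i·sin(x) and e^(-ix) = cos(x) - i·sin(x). Adding cancels the sine terms: e^(ix) + e^(-ix) = 2cos(x); divide by 2.
So the two sides agree for every real x for which both sides are defined.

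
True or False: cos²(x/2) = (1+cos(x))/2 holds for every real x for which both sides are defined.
Claim: cos²(x/2) = (1+cos(x))/2.
Reasoning: Use cos(2θ) = 2cos²θ - 1 with θ = x/2: cos(x) = 2cos²(x/2) - 1. Solving for cos²(x/2) gives (1 + cos(x))/2.
So the two sides agree for every real x for which both sides are defined.

Conclusion: True.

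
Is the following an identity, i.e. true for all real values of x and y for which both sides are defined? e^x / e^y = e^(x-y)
Yes, this is an identity.

Claim: e^x / e^y = e^(x-y).
Reasoning: 1/e^y = e^(-y), so e^x / e^y = e^x · e^(-y) = e^(x + (-y)) = e^(x-y) by the product rule for exponents.
So the two sides agree for all real values of x and y for which both sides are defined.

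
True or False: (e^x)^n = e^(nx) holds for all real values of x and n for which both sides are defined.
Claim: (e^x)^n = e^(nx).
Reasoning: e^x is a positive real number, and for a positive base B and real exponent n, B^n = e^(n·ln B). With B = e^x, ln B = x, so (e^x)^n = e^(n·x).
So the two sides agree for all real values of x and n for which both sides are defined.

Conclusion: True.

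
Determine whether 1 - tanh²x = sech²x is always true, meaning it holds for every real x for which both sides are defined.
Claim: 1 - tanh²x = sech²x.
Reasoning: Divide cosh²x - sinh²x = 1 through by cosh²x (never zero): 1 - tanh²x = 1/cosh²x = sech²x.
So the two sides agree for every real x for which both sides are defined.

Conclusion: Yes, this is an identity.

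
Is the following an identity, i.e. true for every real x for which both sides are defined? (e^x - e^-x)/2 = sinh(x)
Yes, this is an identity.

Claim: (e^x - e^-x)/2 = sinh(x).
Reasoning: This is exactly the definition of the hyperbolic sine: sinh(x) := (e^x - e^-x)/2.
So the two sides agree for every real x for which both sides are defined.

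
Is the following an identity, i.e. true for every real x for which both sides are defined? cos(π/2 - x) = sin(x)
Yes, this is an identity.

Claim: cos(π/2 - x) = sin(x).
Reasoning: Use cos(u - v) = cos(u)cos(v) + sin(u)sin(v) with u = π/2, v = x: cos(π/2)cos(x) + sin(π/2)sin(x) = 0·cos(x) + 1·sin(x) = sin(x).
So the two sides agree for every real x for which both sides are defined.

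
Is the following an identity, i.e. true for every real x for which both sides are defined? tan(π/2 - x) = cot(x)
Yes, this is an identity.

Claim: tan(π/2 - x) = cot(x).
Reasoning: tan(π/2 - x) = sin(π/2 - x)/cos(π/2 - x) = cos(x)/sin(x) = cot(x), using the cofunction identities sin(π/2 - x) = cos(x) and cos(π/2 - x) = sin(x).
So the two sides agree for every real x for which both sides are defined.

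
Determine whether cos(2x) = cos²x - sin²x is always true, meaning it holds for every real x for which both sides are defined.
Claim: cos(2x) = cos²x - sin²x.
Reasoning: Put y = x in the addition formula cos(x+y) = cos(x)cos(y) - sin(x)sin(y): cos(2x) = cos²x - sin²x.
So the two sides agree for every real x for which both sides are defined.

Conclusion: Yes, this is an identity.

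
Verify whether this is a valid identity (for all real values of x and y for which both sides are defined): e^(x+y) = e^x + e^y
No, this is NOT an identity.

Claim: e^(x+y) = e^x + e^y.
Test a specific point where both sides are defined: x = -1, y = 4.
LHS = e^(x+y) ≈ 20.0855
RHS = e^x + e^y ≈ 54.9660
Since 20.0855 ≠ 54.9660, the equation fails at this point, so it cannot hold for all real values of x and y for which both sides are defined.
The correct rule is e^(x+y) = e^x · e^y (a product, not a sum).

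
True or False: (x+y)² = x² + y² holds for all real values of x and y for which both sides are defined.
Claim: (x+y)² = x² + y².
Test a specific point where both sides are defined: x = 1, y = -1.
LHS = (x+y)² ≈ 0.0000
RHS = x² + y² ≈ 2.0000
Since 0.0000 ≠ 2.0000, the equation fails at this point, so it cannot hold for all real values of x and y for which both sides are defined.
The correct expansion is (x+y)² = x² + 2xy + y²; the cross term 2xy is missing.

Conclusion: False.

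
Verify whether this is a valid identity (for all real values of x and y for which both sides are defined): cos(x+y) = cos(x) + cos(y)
Claim: cos(x+y) = cos(x) + cos(y).
Test a specific point where both sides are defined: x = -π/3, y = -π/4.
LHS = cos(x+y) ≈ -0.2588
RHS = cos(x) + cos(y) ≈ 1.2071
Since -0.2588 ≠ 1.2071, the equation fails at this point, so it cannot hold for all real values of x and y for which both sides are defined.
The correct expansion is cos(x+y) = cos(x)cos(y) - sin(x)sin(y); cosine is not additive.

Conclusion: No, this is NOT an identity.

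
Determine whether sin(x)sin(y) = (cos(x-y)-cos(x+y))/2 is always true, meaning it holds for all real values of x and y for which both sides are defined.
Yes, this is an identity.

Claim: sin(x)sin(y) = (cos(x-y)-cos(x+y))/2.
Reasoning: cos(x-y) = cos(x)cos(y) + sin(x)sin(y) and cos(x+y) = cos(x)cos(y) - sin(x)sin(y). Subtracting, cos(x-y) - cos(x+y) = 2sin(x)sin(y); divide by 2.
So the two sides agree for all real values of x and y for which both sides are defined.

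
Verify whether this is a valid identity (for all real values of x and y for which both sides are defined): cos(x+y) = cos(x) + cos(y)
No, this is NOT an identity.

Claim: cos(x+y) = cos(x) + cos(y).
Test a specific point where both sides are defined: x = π/4, y = 3π/4.
LHS = cos(x+y) ≈ -1.0000
RHS = cos(x) + cos(y) ≈ 0.0000
Since -1.0000 ≠ 0.0000, the equation fails at this point, so it cannot hold for all real values of x and y for which both sides are defined.
The correct expansion is cos(x+y) = cos(x)cos(y) - sin(x)sin(y); cosine is not additive.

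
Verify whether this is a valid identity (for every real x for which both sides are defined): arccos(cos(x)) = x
No, this is NOT an identity.

Claim: arccos(cos(x)) = x.
Test a specific point where both sides are defined: x = -π/4.
LHS = arccos(cos(x)) ≈ 0.7854
RHS = x ≈ -0.7854
Since 0.7854 ≠ -0.7854, the equation fails at this point, so it cannot hold for every real x for which both sides are defined.
arccos only returns values in [0, π], so arccos(cos(x)) = x holds only for x in that interval, not for all real x.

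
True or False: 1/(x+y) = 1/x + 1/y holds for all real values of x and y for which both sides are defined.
False.

Claim: 1/(x+y) = 1/x + 1/y.
Test a specific point where both sides are defined: x = 1/2, y = 3/2.
LHS = 1/(x+y) ≈ 0.5000
RHS = 1/x + 1/y ≈ 2.6667
Since 0.5000 ≠ 2.6667, the equation fails at this point, so it cannot hold for all real values of x and y for which both sides are defined.
1/x + 1/y = (x+y)/(xy), which is not 1/(x+y).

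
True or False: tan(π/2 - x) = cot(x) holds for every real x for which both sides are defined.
Claim: tan(π/2 - x) = cot(x).
Reasoning: tan(π/2 - x) = sin(π/2 - x)/cos(π/2 - x) = cos(x)/sin(x) = cot(x), using the cofunction identities sin(π/2 - x) = cos(x) and cos(π/2 - x) = sin(x).
So the two sides agree for every real x for which both sides are defined.

Conclusion: True.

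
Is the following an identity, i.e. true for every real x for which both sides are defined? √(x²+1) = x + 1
Claim: √(x²+1) = x + 1.
Test a specific point where both sides are defined: x = -3.
LHS = √(x²+1) ≈ 3.1623
RHS = x + 1 ≈ -2.0000
Since 3.1623 ≠ -2.0000, the equation fails at this point, so it cannot hold for every real x for which both sides are defined.
(x+1)² = x² + 2x + 1 ≠ x² + 1 unless x = 0.

Conclusion: No, this is NOT an identity.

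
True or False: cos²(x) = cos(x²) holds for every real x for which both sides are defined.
Claim: cos²(x) = cos(x²).
Test a specific point where both sides are defined: x = π.
LHS = cos²(x) ≈ 1.0000
RHS = cos(x²) ≈ -0.9027
Since 1.0000 ≠ -0.9027, the equation fails at this point, so it cannot hold for every real x for which both sides are defined.
cos²(x) means (cos x)², squaring the output; cos(x²) squares the input. These are different functions.

Conclusion: False.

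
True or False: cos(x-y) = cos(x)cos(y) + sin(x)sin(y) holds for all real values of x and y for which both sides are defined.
True.

Claim: cos(x-y) = cos(x)cos(y) + sin(x)sin(y).
Reasoning: Replace y by -y in cos(x+y) = cos(x)cos(y) - sin(x)sin(y) and use cos(-y) = cos(y), sin(-y) = -sin(y): cos(x-y) = cos(x)cos(y) + sin(x)sin(y).
So the two sides agree for all real values of x and y for which both sides are defined.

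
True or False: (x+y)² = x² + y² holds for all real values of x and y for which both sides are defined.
Claim: (x+y)² = x² + y².
Test a specific point where both sides are defined: x = 4, y = 1.
LHS = (x+y)² ≈ 25.0000
RHS = x² + y² ≈ 17.0000
Since 25.0000 ≠ 17.0000, the equation fails at this point, so it cannot hold for all real values of x and y for which both sides are defined.
The correct expansion is (x+y)² = x² + 2xy + y²; the cross term 2xy is missing.

Conclusion: False.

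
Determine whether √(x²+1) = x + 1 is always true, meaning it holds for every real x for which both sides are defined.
No, this is NOT an identity.

Claim: √(x²+1) = x + 1.
Test a specific point where both sides are defined: x = 5.
LHS = √(x²+1) ≈ 5.0990
RHS = x + 1 ≈ 6.0000
Since 5.0990 ≠ 6.0000, the equation fails at this point, so it cannot hold for every real x for which both sides are defined.
(x+1)² = x² + 2x + 1 ≠ x² + 1 unless x = 0.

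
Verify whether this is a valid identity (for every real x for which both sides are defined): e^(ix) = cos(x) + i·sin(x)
Yes, this is an identity.

Claim: e^(ix) = cos(x) + i·sin(x).
Reasoning: Euler's formula. Expand e^(ix) = Σ (ix)^k / k!. Since i² = -1, the even-k terms are Σ (-1)^m x^(2m)/(2m)! = cos(x) and the odd-k terms are i · Σ (-1)^m x^(2m+1)/(2m+1)! = i·sin(x).
So the two sides agree for every real x for which both sides are defined.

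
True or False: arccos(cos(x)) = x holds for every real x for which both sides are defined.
Claim: arccos(cos(x)) = x.
Test a specific point where both sides are defined: x = -π/4.
LHS = arccos(cos(x)) ≈ 0.7854
RHS = x ≈ -0.7854
Since 0.7854 ≠ -0.7854, the equation fails at this point, so it cannot hold for every real x for which both sides are defined.
arccos only returns values in [0, π], so arccos(cos(x)) = x holds only for x in that interval, not for all real x.

Conclusion: False.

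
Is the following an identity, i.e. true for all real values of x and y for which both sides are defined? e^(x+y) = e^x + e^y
No, this is NOT an identity.

Claim: e^(x+y) = e^x + e^y.
Test a specific point where both sides are defined: x = 3/2, y = 3.
LHS = e^(x+y) ≈ 90.0171
RHS = e^x + e^y ≈ 24.5672
Since 90.0171 ≠ 24.5672, the equation fails at this point, so it cannot hold for all real values of x and y for which both sides are defined.
The correct rule is e^(x+y) = e^x · e^y (a product, not a sum).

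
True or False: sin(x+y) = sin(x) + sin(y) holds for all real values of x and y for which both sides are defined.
Claim: sin(x+y) = sin(x) + sin(y).
Test a specific point where both sides are defined: x = 2π/3, y = -π/3.
LHS = sin(x+y) ≈ 0.8660
RHS = sin(x) + sin(y) ≈ 0.0000
Since 0.8660 ≠ 0.0000, the equation fails at this point, so it cannot hold for all real values of x and y for which both sides are defined.
The correct expansion is sin(x+y) = sin(x)cos(y) + cos(x)sin(y); sine is not additive.

Conclusion: False.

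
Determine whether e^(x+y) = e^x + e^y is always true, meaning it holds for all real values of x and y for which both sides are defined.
No, this is NOT an identity.

Claim: e^(x+y) = e^x + e^y.
Test a specific point where both sides are defined: x = 5, y = 2.
LHS = e^(x+y) ≈ 1096.6332
RHS = e^x + e^y ≈ 155.8022
Since 1096.6332 ≠ 155.8022, the equation fails at this point, so it cannot hold for all real values of x and y for which both sides are defined.
The correct rule is e^(x+y) = e^x · e^y (a product, not a sum).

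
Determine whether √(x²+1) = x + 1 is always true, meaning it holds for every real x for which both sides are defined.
No, this is NOT an identity.

Claim: √(x²+1) = x + 1.
Test a specific point where both sides are defined: x = 3/2.
LHS = √(x²+1) ≈ 1.8028
RHS = x + 1 ≈ 2.5000
Since 1.8028 ≠ 2.5000, the equation fails at this point, so it cannot hold for every real x for which both sides are defined.
(x+1)² = x² + 2x + 1 ≠ x² + 1 unless x = 0.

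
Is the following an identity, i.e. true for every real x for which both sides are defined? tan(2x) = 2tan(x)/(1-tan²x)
Yes, this is an identity.

Claim: tan(2x) = 2tan(x)/(1-tan²x).
Reasoning: tan(2x) = sin(2x)/cos(2x) = 2sin(x)cos(x) / (cos²x - sin²x). Divide numerator and denominator by cos²x: 2tan(x) / (1 - tan²x).
So the two sides agree for every real x for which both sides are defined.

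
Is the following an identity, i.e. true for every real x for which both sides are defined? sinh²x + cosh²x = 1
No, this is NOT an identity.

Claim: sinh²x + cosh²x = 1.
Test a specific point where both sides are defined: x = -2.
LHS = sinh²x + cosh²x ≈ 27.3082
RHS = 1 ≈ 1.0000
Since 27.3082 ≠ 1.0000, the equation fails at this point, so it cannot hold for every real x for which both sides are defined.
The correct hyperbolic identity is cosh²x - sinh²x = 1 (a difference); the sum sinh²x + cosh²x equals cosh(2x).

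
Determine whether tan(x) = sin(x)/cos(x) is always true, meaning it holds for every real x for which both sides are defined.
Yes, this is an identity.

Claim: tan(x) = sin(x)/cos(x).
Reasoning: For an angle x whose terminal point on the unit circle is (cos x, sin x), tan(x) is defined as the ratio (second coordinate)/(first coordinate) = sin(x)/cos(x), wherever cos(x) ≠ 0.
So the two sides agree for every real x for which both sides are defined.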